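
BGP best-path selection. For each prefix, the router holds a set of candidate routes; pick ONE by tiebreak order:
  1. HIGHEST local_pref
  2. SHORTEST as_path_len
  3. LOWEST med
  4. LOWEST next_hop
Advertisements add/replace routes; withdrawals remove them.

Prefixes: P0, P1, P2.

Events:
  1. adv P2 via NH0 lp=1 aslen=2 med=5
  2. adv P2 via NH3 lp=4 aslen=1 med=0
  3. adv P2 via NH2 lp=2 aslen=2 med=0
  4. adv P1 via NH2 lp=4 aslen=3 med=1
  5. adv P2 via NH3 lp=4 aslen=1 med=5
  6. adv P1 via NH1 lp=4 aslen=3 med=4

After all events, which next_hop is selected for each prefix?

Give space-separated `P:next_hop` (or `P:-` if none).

Op 1: best P0=- P1=- P2=NH0
Op 2: best P0=- P1=- P2=NH3
Op 3: best P0=- P1=- P2=NH3
Op 4: best P0=- P1=NH2 P2=NH3
Op 5: best P0=- P1=NH2 P2=NH3
Op 6: best P0=- P1=NH2 P2=NH3

Answer: P0:- P1:NH2 P2:NH3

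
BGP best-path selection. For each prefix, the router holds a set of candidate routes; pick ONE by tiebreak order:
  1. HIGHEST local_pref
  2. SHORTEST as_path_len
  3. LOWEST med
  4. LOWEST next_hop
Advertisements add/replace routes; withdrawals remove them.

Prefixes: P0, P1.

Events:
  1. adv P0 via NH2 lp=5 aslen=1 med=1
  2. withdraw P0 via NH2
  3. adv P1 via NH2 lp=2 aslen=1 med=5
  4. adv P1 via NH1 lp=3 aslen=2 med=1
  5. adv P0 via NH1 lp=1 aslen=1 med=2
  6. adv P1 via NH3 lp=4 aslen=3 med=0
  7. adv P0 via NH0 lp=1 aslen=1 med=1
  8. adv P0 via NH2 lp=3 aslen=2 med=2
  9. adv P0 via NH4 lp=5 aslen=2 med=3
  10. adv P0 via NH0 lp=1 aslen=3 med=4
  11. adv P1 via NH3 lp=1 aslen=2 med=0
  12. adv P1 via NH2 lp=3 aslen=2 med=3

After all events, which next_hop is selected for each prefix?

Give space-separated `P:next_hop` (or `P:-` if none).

Answer: P0:NH4 P1:NH1

Derivation:
Op 1: best P0=NH2 P1=-
Op 2: best P0=- P1=-
Op 3: best P0=- P1=NH2
Op 4: best P0=- P1=NH1
Op 5: best P0=NH1 P1=NH1
Op 6: best P0=NH1 P1=NH3
Op 7: best P0=NH0 P1=NH3
Op 8: best P0=NH2 P1=NH3
Op 9: best P0=NH4 P1=NH3
Op 10: best P0=NH4 P1=NH3
Op 11: best P0=NH4 P1=NH1
Op 12: best P0=NH4 P1=NH1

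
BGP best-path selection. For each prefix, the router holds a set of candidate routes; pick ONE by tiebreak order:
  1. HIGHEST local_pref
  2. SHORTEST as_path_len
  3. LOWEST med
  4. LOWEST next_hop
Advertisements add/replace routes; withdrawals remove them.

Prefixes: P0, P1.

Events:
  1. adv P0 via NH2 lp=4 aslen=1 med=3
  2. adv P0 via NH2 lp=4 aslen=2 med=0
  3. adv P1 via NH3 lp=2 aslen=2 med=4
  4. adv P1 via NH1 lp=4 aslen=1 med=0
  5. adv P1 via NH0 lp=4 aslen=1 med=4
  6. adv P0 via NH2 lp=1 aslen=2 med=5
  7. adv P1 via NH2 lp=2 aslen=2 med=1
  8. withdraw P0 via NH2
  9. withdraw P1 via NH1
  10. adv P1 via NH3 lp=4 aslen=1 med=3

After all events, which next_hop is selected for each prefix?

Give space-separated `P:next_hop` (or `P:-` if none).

Op 1: best P0=NH2 P1=-
Op 2: best P0=NH2 P1=-
Op 3: best P0=NH2 P1=NH3
Op 4: best P0=NH2 P1=NH1
Op 5: best P0=NH2 P1=NH1
Op 6: best P0=NH2 P1=NH1
Op 7: best P0=NH2 P1=NH1
Op 8: best P0=- P1=NH1
Op 9: best P0=- P1=NH0
Op 10: best P0=- P1=NH3

Answer: P0:- P1:NH3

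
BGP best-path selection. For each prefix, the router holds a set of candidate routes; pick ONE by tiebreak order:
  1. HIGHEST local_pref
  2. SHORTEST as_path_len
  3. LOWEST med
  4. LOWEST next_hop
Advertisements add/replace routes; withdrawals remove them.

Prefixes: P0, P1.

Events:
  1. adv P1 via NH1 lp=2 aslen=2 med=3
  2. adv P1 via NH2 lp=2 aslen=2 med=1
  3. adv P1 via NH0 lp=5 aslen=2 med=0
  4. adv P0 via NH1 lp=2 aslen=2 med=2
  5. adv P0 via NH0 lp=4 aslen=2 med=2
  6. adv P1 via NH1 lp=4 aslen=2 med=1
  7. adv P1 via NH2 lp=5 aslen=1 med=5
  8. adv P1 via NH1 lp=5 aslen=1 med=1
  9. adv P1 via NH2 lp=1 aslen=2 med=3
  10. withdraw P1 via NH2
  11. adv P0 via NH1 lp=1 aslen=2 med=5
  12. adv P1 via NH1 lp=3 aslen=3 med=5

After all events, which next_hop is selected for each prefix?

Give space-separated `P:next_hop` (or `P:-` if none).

Op 1: best P0=- P1=NH1
Op 2: best P0=- P1=NH2
Op 3: best P0=- P1=NH0
Op 4: best P0=NH1 P1=NH0
Op 5: best P0=NH0 P1=NH0
Op 6: best P0=NH0 P1=NH0
Op 7: best P0=NH0 P1=NH2
Op 8: best P0=NH0 P1=NH1
Op 9: best P0=NH0 P1=NH1
Op 10: best P0=NH0 P1=NH1
Op 11: best P0=NH0 P1=NH1
Op 12: best P0=NH0 P1=NH0

Answer: P0:NH0 P1:NH0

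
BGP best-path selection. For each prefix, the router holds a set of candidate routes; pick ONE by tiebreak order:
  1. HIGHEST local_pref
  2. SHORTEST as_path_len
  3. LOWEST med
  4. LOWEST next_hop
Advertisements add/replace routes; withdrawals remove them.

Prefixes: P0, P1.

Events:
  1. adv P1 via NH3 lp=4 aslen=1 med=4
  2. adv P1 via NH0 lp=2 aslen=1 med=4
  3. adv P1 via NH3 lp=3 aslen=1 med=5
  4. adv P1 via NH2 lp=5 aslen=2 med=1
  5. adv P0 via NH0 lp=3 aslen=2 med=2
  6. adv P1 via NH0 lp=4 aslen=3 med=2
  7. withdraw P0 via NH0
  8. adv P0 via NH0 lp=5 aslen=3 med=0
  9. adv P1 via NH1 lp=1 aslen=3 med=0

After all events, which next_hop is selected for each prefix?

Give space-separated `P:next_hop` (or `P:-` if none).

Answer: P0:NH0 P1:NH2

Derivation:
Op 1: best P0=- P1=NH3
Op 2: best P0=- P1=NH3
Op 3: best P0=- P1=NH3
Op 4: best P0=- P1=NH2
Op 5: best P0=NH0 P1=NH2
Op 6: best P0=NH0 P1=NH2
Op 7: best P0=- P1=NH2
Op 8: best P0=NH0 P1=NH2
Op 9: best P0=NH0 P1=NH2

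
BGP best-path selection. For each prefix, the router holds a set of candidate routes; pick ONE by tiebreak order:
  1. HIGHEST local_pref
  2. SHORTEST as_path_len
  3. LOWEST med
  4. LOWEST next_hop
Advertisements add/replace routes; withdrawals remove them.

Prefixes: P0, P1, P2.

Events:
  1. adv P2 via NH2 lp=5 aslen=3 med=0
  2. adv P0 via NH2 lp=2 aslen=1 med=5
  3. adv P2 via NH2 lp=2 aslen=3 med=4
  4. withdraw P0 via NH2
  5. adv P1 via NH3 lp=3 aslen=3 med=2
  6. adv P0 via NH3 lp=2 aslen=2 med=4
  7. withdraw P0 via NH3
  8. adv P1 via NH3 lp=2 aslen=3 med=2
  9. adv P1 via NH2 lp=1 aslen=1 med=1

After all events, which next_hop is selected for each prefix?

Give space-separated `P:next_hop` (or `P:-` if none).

Answer: P0:- P1:NH3 P2:NH2

Derivation:
Op 1: best P0=- P1=- P2=NH2
Op 2: best P0=NH2 P1=- P2=NH2
Op 3: best P0=NH2 P1=- P2=NH2
Op 4: best P0=- P1=- P2=NH2
Op 5: best P0=- P1=NH3 P2=NH2
Op 6: best P0=NH3 P1=NH3 P2=NH2
Op 7: best P0=- P1=NH3 P2=NH2
Op 8: best P0=- P1=NH3 P2=NH2
Op 9: best P0=- P1=NH3 P2=NH2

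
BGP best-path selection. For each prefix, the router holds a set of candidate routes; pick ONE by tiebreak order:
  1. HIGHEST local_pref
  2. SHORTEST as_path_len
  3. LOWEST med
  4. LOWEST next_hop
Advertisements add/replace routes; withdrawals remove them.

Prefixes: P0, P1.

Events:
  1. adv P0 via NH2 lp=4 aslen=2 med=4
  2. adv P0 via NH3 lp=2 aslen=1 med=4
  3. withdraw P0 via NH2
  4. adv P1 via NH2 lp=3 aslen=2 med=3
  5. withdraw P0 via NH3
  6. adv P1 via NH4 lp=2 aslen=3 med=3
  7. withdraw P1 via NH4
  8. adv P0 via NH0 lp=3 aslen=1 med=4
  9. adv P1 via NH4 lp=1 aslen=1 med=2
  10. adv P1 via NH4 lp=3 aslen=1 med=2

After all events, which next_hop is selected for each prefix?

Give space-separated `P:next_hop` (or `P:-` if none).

Answer: P0:NH0 P1:NH4

Derivation:
Op 1: best P0=NH2 P1=-
Op 2: best P0=NH2 P1=-
Op 3: best P0=NH3 P1=-
Op 4: best P0=NH3 P1=NH2
Op 5: best P0=- P1=NH2
Op 6: best P0=- P1=NH2
Op 7: best P0=- P1=NH2
Op 8: best P0=NH0 P1=NH2
Op 9: best P0=NH0 P1=NH2
Op 10: best P0=NH0 P1=NH4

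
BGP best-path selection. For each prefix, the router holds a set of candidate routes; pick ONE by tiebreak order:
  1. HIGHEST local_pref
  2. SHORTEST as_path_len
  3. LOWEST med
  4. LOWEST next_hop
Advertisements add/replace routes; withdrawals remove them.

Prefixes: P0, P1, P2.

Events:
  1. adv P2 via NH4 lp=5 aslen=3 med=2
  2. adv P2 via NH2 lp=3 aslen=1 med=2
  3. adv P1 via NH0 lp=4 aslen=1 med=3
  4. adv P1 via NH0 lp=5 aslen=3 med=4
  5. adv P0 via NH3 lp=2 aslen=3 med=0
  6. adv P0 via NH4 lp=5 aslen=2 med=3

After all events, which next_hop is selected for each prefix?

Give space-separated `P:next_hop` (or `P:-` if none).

Op 1: best P0=- P1=- P2=NH4
Op 2: best P0=- P1=- P2=NH4
Op 3: best P0=- P1=NH0 P2=NH4
Op 4: best P0=- P1=NH0 P2=NH4
Op 5: best P0=NH3 P1=NH0 P2=NH4
Op 6: best P0=NH4 P1=NH0 P2=NH4

Answer: P0:NH4 P1:NH0 P2:NH4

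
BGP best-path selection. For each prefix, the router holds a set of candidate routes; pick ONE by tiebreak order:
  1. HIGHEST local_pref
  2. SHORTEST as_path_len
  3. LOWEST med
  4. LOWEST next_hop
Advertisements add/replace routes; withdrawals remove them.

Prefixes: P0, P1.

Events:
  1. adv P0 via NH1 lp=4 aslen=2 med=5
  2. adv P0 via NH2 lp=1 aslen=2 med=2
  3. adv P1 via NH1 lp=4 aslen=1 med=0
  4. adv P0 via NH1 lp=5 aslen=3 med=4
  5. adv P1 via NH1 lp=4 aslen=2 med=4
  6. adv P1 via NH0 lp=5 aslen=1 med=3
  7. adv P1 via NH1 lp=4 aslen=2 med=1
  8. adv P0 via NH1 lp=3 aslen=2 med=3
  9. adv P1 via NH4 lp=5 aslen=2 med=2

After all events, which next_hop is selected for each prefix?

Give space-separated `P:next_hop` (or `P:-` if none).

Op 1: best P0=NH1 P1=-
Op 2: best P0=NH1 P1=-
Op 3: best P0=NH1 P1=NH1
Op 4: best P0=NH1 P1=NH1
Op 5: best P0=NH1 P1=NH1
Op 6: best P0=NH1 P1=NH0
Op 7: best P0=NH1 P1=NH0
Op 8: best P0=NH1 P1=NH0
Op 9: best P0=NH1 P1=NH0

Answer: P0:NH1 P1:NH0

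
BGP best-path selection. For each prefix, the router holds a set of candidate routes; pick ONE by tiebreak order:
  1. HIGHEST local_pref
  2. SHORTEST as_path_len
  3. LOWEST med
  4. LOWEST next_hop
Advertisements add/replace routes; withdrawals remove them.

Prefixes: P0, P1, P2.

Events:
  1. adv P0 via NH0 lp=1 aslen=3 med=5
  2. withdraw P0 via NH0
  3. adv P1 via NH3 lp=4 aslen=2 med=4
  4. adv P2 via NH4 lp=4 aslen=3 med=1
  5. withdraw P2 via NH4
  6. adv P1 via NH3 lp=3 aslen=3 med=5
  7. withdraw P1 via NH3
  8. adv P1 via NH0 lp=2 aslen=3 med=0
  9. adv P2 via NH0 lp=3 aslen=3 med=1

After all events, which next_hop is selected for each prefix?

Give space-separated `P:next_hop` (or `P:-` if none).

Answer: P0:- P1:NH0 P2:NH0

Derivation:
Op 1: best P0=NH0 P1=- P2=-
Op 2: best P0=- P1=- P2=-
Op 3: best P0=- P1=NH3 P2=-
Op 4: best P0=- P1=NH3 P2=NH4
Op 5: best P0=- P1=NH3 P2=-
Op 6: best P0=- P1=NH3 P2=-
Op 7: best P0=- P1=- P2=-
Op 8: best P0=- P1=NH0 P2=-
Op 9: best P0=- P1=NH0 P2=NH0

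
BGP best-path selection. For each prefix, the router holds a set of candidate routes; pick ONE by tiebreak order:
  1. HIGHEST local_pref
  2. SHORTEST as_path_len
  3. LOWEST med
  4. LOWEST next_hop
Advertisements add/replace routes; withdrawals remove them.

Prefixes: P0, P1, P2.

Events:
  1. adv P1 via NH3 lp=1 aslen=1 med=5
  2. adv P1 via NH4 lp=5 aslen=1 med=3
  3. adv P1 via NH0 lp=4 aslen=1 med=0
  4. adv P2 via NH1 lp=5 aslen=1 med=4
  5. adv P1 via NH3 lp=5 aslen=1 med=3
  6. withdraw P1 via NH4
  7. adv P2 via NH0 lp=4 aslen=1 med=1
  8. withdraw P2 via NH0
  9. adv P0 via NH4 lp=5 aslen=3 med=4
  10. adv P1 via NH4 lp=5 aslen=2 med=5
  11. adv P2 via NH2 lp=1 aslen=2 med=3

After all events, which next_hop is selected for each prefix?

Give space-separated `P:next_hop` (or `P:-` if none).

Op 1: best P0=- P1=NH3 P2=-
Op 2: best P0=- P1=NH4 P2=-
Op 3: best P0=- P1=NH4 P2=-
Op 4: best P0=- P1=NH4 P2=NH1
Op 5: best P0=- P1=NH3 P2=NH1
Op 6: best P0=- P1=NH3 P2=NH1
Op 7: best P0=- P1=NH3 P2=NH1
Op 8: best P0=- P1=NH3 P2=NH1
Op 9: best P0=NH4 P1=NH3 P2=NH1
Op 10: best P0=NH4 P1=NH3 P2=NH1
Op 11: best P0=NH4 P1=NH3 P2=NH1

Answer: P0:NH4 P1:NH3 P2:NH1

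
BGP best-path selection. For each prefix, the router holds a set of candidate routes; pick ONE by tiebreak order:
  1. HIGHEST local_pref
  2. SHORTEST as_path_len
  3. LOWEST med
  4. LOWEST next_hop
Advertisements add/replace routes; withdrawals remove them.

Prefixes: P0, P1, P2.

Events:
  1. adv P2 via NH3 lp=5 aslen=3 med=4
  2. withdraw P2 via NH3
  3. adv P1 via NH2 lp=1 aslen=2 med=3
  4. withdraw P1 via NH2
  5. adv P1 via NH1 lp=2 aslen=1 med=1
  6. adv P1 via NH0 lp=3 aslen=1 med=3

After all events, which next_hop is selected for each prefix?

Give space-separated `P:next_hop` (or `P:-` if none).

Answer: P0:- P1:NH0 P2:-

Derivation:
Op 1: best P0=- P1=- P2=NH3
Op 2: best P0=- P1=- P2=-
Op 3: best P0=- P1=NH2 P2=-
Op 4: best P0=- P1=- P2=-
Op 5: best P0=- P1=NH1 P2=-
Op 6: best P0=- P1=NH0 P2=-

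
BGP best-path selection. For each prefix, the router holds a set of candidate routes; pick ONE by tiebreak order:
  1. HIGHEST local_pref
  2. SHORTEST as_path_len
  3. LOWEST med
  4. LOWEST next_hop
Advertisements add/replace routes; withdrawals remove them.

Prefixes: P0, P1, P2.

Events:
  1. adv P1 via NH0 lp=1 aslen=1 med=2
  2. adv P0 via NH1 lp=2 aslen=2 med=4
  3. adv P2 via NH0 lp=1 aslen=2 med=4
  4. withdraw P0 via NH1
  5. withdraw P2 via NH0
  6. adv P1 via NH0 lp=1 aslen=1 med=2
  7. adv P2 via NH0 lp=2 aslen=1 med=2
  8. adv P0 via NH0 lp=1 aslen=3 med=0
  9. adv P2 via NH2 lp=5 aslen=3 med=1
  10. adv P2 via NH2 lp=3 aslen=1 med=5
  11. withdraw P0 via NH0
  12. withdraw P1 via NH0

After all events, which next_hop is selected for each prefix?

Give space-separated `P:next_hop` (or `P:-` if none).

Op 1: best P0=- P1=NH0 P2=-
Op 2: best P0=NH1 P1=NH0 P2=-
Op 3: best P0=NH1 P1=NH0 P2=NH0
Op 4: best P0=- P1=NH0 P2=NH0
Op 5: best P0=- P1=NH0 P2=-
Op 6: best P0=- P1=NH0 P2=-
Op 7: best P0=- P1=NH0 P2=NH0
Op 8: best P0=NH0 P1=NH0 P2=NH0
Op 9: best P0=NH0 P1=NH0 P2=NH2
Op 10: best P0=NH0 P1=NH0 P2=NH2
Op 11: best P0=- P1=NH0 P2=NH2
Op 12: best P0=- P1=- P2=NH2

Answer: P0:- P1:- P2:NH2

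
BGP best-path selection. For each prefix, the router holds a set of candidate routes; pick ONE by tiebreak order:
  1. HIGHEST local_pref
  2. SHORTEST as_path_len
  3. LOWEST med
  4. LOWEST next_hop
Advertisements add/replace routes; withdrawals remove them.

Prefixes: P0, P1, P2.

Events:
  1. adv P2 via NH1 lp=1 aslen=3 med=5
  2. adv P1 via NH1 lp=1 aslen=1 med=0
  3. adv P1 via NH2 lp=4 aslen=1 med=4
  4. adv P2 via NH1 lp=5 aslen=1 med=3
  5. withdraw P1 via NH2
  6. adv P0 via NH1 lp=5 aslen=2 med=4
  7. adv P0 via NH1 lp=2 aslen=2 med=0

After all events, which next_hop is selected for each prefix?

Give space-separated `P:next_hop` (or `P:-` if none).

Op 1: best P0=- P1=- P2=NH1
Op 2: best P0=- P1=NH1 P2=NH1
Op 3: best P0=- P1=NH2 P2=NH1
Op 4: best P0=- P1=NH2 P2=NH1
Op 5: best P0=- P1=NH1 P2=NH1
Op 6: best P0=NH1 P1=NH1 P2=NH1
Op 7: best P0=NH1 P1=NH1 P2=NH1

Answer: P0:NH1 P1:NH1 P2:NH1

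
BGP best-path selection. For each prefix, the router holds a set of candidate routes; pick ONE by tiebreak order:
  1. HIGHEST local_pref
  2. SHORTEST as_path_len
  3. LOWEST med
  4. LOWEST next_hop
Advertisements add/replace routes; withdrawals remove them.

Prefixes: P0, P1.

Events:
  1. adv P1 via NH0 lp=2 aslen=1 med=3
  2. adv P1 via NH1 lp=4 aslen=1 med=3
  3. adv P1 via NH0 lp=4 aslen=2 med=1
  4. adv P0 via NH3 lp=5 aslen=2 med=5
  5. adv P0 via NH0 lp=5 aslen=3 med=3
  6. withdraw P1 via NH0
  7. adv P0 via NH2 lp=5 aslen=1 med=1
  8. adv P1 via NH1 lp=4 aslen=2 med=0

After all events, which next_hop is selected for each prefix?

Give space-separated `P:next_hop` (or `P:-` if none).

Answer: P0:NH2 P1:NH1

Derivation:
Op 1: best P0=- P1=NH0
Op 2: best P0=- P1=NH1
Op 3: best P0=- P1=NH1
Op 4: best P0=NH3 P1=NH1
Op 5: best P0=NH3 P1=NH1
Op 6: best P0=NH3 P1=NH1
Op 7: best P0=NH2 P1=NH1
Op 8: best P0=NH2 P1=NH1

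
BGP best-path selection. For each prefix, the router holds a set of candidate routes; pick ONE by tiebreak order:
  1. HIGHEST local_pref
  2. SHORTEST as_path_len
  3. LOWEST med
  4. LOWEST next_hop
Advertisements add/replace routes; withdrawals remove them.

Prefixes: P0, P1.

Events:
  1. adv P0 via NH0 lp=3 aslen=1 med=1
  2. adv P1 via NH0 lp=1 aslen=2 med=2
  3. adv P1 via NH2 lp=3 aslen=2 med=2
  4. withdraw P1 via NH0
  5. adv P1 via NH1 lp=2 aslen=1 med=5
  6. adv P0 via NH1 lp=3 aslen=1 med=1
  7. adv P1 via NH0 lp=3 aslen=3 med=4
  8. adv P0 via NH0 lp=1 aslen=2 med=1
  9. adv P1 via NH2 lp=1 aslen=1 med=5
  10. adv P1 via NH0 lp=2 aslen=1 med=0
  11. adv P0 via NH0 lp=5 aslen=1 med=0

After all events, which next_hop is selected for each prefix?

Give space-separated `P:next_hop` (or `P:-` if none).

Answer: P0:NH0 P1:NH0

Derivation:
Op 1: best P0=NH0 P1=-
Op 2: best P0=NH0 P1=NH0
Op 3: best P0=NH0 P1=NH2
Op 4: best P0=NH0 P1=NH2
Op 5: best P0=NH0 P1=NH2
Op 6: best P0=NH0 P1=NH2
Op 7: best P0=NH0 P1=NH2
Op 8: best P0=NH1 P1=NH2
Op 9: best P0=NH1 P1=NH0
Op 10: best P0=NH1 P1=NH0
Op 11: best P0=NH0 P1=NH0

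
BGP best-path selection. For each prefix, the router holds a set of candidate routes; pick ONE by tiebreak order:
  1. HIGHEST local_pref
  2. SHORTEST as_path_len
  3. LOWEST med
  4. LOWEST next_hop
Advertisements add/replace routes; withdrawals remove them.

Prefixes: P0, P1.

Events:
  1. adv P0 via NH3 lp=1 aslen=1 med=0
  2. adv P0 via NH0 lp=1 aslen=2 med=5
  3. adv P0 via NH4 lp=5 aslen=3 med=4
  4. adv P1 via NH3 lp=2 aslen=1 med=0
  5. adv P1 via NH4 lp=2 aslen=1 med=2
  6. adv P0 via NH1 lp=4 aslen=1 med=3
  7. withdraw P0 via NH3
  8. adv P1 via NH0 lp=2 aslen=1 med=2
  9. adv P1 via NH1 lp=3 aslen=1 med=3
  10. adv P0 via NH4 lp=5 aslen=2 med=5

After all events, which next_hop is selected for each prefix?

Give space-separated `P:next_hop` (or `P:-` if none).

Op 1: best P0=NH3 P1=-
Op 2: best P0=NH3 P1=-
Op 3: best P0=NH4 P1=-
Op 4: best P0=NH4 P1=NH3
Op 5: best P0=NH4 P1=NH3
Op 6: best P0=NH4 P1=NH3
Op 7: best P0=NH4 P1=NH3
Op 8: best P0=NH4 P1=NH3
Op 9: best P0=NH4 P1=NH1
Op 10: best P0=NH4 P1=NH1

Answer: P0:NH4 P1:NH1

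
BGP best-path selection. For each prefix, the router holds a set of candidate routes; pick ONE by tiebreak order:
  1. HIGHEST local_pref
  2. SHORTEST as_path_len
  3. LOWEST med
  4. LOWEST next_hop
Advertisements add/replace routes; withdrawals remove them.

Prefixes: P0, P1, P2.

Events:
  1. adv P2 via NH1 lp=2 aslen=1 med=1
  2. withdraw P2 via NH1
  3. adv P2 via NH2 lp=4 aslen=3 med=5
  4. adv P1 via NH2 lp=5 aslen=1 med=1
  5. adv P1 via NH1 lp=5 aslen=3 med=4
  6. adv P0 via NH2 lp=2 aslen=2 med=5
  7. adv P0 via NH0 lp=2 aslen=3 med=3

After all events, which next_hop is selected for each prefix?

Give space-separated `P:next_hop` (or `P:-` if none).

Answer: P0:NH2 P1:NH2 P2:NH2

Derivation:
Op 1: best P0=- P1=- P2=NH1
Op 2: best P0=- P1=- P2=-
Op 3: best P0=- P1=- P2=NH2
Op 4: best P0=- P1=NH2 P2=NH2
Op 5: best P0=- P1=NH2 P2=NH2
Op 6: best P0=NH2 P1=NH2 P2=NH2
Op 7: best P0=NH2 P1=NH2 P2=NH2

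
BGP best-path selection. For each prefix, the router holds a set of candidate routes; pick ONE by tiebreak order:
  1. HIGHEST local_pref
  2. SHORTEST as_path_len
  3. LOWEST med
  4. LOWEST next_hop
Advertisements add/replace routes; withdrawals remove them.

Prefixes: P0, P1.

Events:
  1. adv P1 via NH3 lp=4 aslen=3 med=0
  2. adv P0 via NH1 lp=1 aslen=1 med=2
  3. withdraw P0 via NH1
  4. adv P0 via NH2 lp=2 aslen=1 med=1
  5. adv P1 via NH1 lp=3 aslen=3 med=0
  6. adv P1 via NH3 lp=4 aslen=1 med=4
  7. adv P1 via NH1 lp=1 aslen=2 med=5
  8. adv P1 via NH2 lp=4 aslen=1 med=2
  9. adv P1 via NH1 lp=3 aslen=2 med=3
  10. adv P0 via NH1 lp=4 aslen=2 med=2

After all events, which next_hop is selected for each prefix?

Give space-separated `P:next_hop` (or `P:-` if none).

Op 1: best P0=- P1=NH3
Op 2: best P0=NH1 P1=NH3
Op 3: best P0=- P1=NH3
Op 4: best P0=NH2 P1=NH3
Op 5: best P0=NH2 P1=NH3
Op 6: best P0=NH2 P1=NH3
Op 7: best P0=NH2 P1=NH3
Op 8: best P0=NH2 P1=NH2
Op 9: best P0=NH2 P1=NH2
Op 10: best P0=NH1 P1=NH2

Answer: P0:NH1 P1:NH2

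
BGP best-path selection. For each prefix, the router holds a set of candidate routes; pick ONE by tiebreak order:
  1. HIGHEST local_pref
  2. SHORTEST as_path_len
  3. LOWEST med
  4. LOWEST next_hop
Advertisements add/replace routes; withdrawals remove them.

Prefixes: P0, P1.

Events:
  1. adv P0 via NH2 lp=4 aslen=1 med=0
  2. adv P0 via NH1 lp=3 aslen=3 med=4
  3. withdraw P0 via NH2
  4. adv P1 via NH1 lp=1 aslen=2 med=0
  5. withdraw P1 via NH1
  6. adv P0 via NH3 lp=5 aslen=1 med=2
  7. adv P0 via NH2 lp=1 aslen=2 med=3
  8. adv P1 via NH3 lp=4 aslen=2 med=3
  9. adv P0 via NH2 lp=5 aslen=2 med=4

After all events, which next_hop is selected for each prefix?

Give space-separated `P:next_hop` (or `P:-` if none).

Op 1: best P0=NH2 P1=-
Op 2: best P0=NH2 P1=-
Op 3: best P0=NH1 P1=-
Op 4: best P0=NH1 P1=NH1
Op 5: best P0=NH1 P1=-
Op 6: best P0=NH3 P1=-
Op 7: best P0=NH3 P1=-
Op 8: best P0=NH3 P1=NH3
Op 9: best P0=NH3 P1=NH3

Answer: P0:NH3 P1:NH3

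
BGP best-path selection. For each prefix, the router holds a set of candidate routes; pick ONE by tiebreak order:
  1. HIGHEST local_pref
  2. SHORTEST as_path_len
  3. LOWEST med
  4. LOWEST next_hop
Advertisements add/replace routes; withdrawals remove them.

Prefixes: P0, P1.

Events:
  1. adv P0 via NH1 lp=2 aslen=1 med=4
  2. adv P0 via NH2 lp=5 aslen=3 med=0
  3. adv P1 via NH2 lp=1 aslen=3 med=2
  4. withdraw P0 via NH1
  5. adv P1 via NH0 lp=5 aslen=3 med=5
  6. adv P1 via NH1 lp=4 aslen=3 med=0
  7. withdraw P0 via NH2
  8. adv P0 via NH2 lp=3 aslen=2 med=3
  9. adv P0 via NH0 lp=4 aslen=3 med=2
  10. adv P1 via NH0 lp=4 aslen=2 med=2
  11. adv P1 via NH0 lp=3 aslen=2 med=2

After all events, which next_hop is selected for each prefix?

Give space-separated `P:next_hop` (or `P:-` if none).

Answer: P0:NH0 P1:NH1

Derivation:
Op 1: best P0=NH1 P1=-
Op 2: best P0=NH2 P1=-
Op 3: best P0=NH2 P1=NH2
Op 4: best P0=NH2 P1=NH2
Op 5: best P0=NH2 P1=NH0
Op 6: best P0=NH2 P1=NH0
Op 7: best P0=- P1=NH0
Op 8: best P0=NH2 P1=NH0
Op 9: best P0=NH0 P1=NH0
Op 10: best P0=NH0 P1=NH0
Op 11: best P0=NH0 P1=NH1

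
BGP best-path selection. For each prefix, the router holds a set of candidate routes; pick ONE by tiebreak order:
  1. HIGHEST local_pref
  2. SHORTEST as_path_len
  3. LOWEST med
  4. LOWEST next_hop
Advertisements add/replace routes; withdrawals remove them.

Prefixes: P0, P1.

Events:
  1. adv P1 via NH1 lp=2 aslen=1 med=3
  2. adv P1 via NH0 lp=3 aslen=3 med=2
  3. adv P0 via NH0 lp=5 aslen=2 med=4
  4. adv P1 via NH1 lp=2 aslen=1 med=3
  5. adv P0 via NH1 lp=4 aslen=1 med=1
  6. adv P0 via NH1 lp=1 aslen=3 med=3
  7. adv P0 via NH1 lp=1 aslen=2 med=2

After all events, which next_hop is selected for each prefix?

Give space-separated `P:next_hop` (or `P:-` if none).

Answer: P0:NH0 P1:NH0

Derivation:
Op 1: best P0=- P1=NH1
Op 2: best P0=- P1=NH0
Op 3: best P0=NH0 P1=NH0
Op 4: best P0=NH0 P1=NH0
Op 5: best P0=NH0 P1=NH0
Op 6: best P0=NH0 P1=NH0
Op 7: best P0=NH0 P1=NH0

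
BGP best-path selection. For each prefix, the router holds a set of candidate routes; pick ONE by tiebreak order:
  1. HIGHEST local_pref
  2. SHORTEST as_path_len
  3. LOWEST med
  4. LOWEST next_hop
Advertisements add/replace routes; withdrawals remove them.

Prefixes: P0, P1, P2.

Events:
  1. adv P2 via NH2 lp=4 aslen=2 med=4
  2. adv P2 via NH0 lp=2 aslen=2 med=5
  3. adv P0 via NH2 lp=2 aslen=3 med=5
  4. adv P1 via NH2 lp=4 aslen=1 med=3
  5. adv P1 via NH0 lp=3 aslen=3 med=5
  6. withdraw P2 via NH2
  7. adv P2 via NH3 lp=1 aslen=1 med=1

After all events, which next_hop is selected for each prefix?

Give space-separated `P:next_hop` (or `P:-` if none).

Op 1: best P0=- P1=- P2=NH2
Op 2: best P0=- P1=- P2=NH2
Op 3: best P0=NH2 P1=- P2=NH2
Op 4: best P0=NH2 P1=NH2 P2=NH2
Op 5: best P0=NH2 P1=NH2 P2=NH2
Op 6: best P0=NH2 P1=NH2 P2=NH0
Op 7: best P0=NH2 P1=NH2 P2=NH0

Answer: P0:NH2 P1:NH2 P2:NH0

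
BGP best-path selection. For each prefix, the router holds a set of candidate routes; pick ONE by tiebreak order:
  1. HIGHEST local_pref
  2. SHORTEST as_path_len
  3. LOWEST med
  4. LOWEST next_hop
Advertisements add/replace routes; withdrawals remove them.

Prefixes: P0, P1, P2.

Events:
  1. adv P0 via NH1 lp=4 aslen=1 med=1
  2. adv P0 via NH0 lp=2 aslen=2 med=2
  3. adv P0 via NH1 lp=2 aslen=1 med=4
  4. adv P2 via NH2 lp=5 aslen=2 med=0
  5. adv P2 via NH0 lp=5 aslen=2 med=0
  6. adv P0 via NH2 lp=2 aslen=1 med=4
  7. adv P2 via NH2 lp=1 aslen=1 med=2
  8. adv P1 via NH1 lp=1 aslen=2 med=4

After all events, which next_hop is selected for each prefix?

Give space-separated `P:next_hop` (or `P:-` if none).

Op 1: best P0=NH1 P1=- P2=-
Op 2: best P0=NH1 P1=- P2=-
Op 3: best P0=NH1 P1=- P2=-
Op 4: best P0=NH1 P1=- P2=NH2
Op 5: best P0=NH1 P1=- P2=NH0
Op 6: best P0=NH1 P1=- P2=NH0
Op 7: best P0=NH1 P1=- P2=NH0
Op 8: best P0=NH1 P1=NH1 P2=NH0

Answer: P0:NH1 P1:NH1 P2:NH0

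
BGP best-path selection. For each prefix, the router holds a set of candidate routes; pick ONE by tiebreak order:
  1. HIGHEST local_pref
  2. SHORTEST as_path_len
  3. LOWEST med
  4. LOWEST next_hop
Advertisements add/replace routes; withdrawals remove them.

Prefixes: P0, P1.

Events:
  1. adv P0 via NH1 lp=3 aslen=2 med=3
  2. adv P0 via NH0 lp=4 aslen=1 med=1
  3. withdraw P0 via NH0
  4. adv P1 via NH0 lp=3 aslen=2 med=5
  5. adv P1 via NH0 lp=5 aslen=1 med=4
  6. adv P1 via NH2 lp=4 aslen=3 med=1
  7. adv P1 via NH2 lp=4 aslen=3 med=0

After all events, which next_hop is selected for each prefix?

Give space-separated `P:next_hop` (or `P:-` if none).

Op 1: best P0=NH1 P1=-
Op 2: best P0=NH0 P1=-
Op 3: best P0=NH1 P1=-
Op 4: best P0=NH1 P1=NH0
Op 5: best P0=NH1 P1=NH0
Op 6: best P0=NH1 P1=NH0
Op 7: best P0=NH1 P1=NH0

Answer: P0:NH1 P1:NH0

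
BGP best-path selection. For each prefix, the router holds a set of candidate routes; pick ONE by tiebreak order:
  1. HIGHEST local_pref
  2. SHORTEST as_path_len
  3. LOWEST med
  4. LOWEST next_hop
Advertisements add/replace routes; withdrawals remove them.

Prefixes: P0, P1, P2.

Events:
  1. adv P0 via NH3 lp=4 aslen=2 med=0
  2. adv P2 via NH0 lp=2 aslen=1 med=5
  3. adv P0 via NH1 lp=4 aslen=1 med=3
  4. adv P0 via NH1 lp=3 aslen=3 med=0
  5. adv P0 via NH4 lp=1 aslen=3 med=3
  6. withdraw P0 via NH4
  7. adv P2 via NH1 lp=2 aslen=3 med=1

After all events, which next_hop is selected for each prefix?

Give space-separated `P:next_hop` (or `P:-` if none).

Op 1: best P0=NH3 P1=- P2=-
Op 2: best P0=NH3 P1=- P2=NH0
Op 3: best P0=NH1 P1=- P2=NH0
Op 4: best P0=NH3 P1=- P2=NH0
Op 5: best P0=NH3 P1=- P2=NH0
Op 6: best P0=NH3 P1=- P2=NH0
Op 7: best P0=NH3 P1=- P2=NH0

Answer: P0:NH3 P1:- P2:NH0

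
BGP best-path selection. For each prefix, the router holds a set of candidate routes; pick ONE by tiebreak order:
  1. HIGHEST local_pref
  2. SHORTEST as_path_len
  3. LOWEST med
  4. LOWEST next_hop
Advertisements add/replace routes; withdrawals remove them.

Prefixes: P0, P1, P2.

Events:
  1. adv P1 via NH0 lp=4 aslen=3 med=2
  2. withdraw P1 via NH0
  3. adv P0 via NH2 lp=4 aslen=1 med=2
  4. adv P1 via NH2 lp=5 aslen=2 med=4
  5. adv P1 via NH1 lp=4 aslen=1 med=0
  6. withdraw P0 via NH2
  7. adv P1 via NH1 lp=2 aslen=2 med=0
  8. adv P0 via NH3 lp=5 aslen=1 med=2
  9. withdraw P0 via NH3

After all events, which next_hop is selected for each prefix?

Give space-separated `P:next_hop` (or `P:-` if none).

Op 1: best P0=- P1=NH0 P2=-
Op 2: best P0=- P1=- P2=-
Op 3: best P0=NH2 P1=- P2=-
Op 4: best P0=NH2 P1=NH2 P2=-
Op 5: best P0=NH2 P1=NH2 P2=-
Op 6: best P0=- P1=NH2 P2=-
Op 7: best P0=- P1=NH2 P2=-
Op 8: best P0=NH3 P1=NH2 P2=-
Op 9: best P0=- P1=NH2 P2=-

Answer: P0:- P1:NH2 P2:-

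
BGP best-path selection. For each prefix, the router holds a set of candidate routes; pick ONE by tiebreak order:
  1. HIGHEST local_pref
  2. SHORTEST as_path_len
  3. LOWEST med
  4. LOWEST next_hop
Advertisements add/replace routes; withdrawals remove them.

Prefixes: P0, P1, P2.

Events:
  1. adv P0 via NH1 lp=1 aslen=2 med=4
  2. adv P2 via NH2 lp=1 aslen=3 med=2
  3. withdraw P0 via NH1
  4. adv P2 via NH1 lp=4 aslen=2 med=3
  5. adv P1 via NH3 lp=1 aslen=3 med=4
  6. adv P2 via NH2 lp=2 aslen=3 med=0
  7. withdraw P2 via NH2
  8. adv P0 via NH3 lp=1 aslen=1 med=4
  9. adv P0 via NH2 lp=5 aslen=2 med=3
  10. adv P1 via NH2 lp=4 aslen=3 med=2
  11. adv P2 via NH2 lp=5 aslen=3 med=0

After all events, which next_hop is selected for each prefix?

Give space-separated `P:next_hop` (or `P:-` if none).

Answer: P0:NH2 P1:NH2 P2:NH2

Derivation:
Op 1: best P0=NH1 P1=- P2=-
Op 2: best P0=NH1 P1=- P2=NH2
Op 3: best P0=- P1=- P2=NH2
Op 4: best P0=- P1=- P2=NH1
Op 5: best P0=- P1=NH3 P2=NH1
Op 6: best P0=- P1=NH3 P2=NH1
Op 7: best P0=- P1=NH3 P2=NH1
Op 8: best P0=NH3 P1=NH3 P2=NH1
Op 9: best P0=NH2 P1=NH3 P2=NH1
Op 10: best P0=NH2 P1=NH2 P2=NH1
Op 11: best P0=NH2 P1=NH2 P2=NH2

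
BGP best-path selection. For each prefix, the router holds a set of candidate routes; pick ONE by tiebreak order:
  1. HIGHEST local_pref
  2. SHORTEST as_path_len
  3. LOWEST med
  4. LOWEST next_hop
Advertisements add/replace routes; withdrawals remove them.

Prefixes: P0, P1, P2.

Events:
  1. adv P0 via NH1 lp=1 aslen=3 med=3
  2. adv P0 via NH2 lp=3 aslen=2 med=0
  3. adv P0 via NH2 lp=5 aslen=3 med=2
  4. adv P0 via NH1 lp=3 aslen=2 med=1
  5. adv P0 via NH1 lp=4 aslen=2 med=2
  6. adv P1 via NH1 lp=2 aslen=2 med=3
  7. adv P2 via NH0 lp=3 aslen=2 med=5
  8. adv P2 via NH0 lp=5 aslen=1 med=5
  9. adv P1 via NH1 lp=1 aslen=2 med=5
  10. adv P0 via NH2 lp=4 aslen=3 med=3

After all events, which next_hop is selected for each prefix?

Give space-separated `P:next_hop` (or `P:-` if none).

Op 1: best P0=NH1 P1=- P2=-
Op 2: best P0=NH2 P1=- P2=-
Op 3: best P0=NH2 P1=- P2=-
Op 4: best P0=NH2 P1=- P2=-
Op 5: best P0=NH2 P1=- P2=-
Op 6: best P0=NH2 P1=NH1 P2=-
Op 7: best P0=NH2 P1=NH1 P2=NH0
Op 8: best P0=NH2 P1=NH1 P2=NH0
Op 9: best P0=NH2 P1=NH1 P2=NH0
Op 10: best P0=NH1 P1=NH1 P2=NH0

Answer: P0:NH1 P1:NH1 P2:NH0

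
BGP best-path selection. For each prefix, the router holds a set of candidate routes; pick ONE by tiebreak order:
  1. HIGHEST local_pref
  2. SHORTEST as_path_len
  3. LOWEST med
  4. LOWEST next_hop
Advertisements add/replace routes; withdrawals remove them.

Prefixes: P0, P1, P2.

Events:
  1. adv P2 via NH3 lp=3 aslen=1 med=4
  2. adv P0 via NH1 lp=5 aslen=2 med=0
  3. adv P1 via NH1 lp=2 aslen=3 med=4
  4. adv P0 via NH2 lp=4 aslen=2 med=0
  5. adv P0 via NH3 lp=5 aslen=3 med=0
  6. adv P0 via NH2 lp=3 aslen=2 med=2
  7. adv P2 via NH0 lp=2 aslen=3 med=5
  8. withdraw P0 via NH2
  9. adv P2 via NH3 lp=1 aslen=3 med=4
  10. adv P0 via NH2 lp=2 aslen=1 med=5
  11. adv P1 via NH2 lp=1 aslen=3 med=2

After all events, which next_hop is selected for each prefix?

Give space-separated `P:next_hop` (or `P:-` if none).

Op 1: best P0=- P1=- P2=NH3
Op 2: best P0=NH1 P1=- P2=NH3
Op 3: best P0=NH1 P1=NH1 P2=NH3
Op 4: best P0=NH1 P1=NH1 P2=NH3
Op 5: best P0=NH1 P1=NH1 P2=NH3
Op 6: best P0=NH1 P1=NH1 P2=NH3
Op 7: best P0=NH1 P1=NH1 P2=NH3
Op 8: best P0=NH1 P1=NH1 P2=NH3
Op 9: best P0=NH1 P1=NH1 P2=NH0
Op 10: best P0=NH1 P1=NH1 P2=NH0
Op 11: best P0=NH1 P1=NH1 P2=NH0

Answer: P0:NH1 P1:NH1 P2:NH0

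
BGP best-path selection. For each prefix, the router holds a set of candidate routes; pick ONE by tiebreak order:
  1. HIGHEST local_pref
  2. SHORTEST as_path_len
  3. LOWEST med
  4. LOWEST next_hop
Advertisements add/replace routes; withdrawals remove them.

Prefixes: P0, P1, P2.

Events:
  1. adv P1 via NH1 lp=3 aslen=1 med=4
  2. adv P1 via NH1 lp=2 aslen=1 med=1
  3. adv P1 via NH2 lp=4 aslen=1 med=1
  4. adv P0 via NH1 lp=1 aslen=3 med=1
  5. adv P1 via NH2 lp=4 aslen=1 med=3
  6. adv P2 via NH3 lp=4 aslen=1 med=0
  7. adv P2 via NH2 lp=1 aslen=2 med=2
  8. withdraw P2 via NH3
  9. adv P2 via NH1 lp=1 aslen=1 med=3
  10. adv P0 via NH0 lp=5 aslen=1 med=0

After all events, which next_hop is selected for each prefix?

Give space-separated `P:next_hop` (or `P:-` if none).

Answer: P0:NH0 P1:NH2 P2:NH1

Derivation:
Op 1: best P0=- P1=NH1 P2=-
Op 2: best P0=- P1=NH1 P2=-
Op 3: best P0=- P1=NH2 P2=-
Op 4: best P0=NH1 P1=NH2 P2=-
Op 5: best P0=NH1 P1=NH2 P2=-
Op 6: best P0=NH1 P1=NH2 P2=NH3
Op 7: best P0=NH1 P1=NH2 P2=NH3
Op 8: best P0=NH1 P1=NH2 P2=NH2
Op 9: best P0=NH1 P1=NH2 P2=NH1
Op 10: best P0=NH0 P1=NH2 P2=NH1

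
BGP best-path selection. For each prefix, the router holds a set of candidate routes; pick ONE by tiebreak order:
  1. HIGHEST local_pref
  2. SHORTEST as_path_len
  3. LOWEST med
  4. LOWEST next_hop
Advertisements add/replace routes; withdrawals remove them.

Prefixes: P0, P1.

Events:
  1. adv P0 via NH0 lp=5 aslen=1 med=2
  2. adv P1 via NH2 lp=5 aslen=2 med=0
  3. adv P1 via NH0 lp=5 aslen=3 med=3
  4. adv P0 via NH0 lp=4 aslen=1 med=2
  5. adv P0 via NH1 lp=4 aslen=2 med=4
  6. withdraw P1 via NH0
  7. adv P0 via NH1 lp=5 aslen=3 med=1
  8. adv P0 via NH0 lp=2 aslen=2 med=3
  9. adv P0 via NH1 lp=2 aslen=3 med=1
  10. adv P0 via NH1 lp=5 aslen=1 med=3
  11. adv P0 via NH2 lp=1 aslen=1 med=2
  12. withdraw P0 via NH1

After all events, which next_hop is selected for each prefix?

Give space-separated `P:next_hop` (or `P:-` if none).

Op 1: best P0=NH0 P1=-
Op 2: best P0=NH0 P1=NH2
Op 3: best P0=NH0 P1=NH2
Op 4: best P0=NH0 P1=NH2
Op 5: best P0=NH0 P1=NH2
Op 6: best P0=NH0 P1=NH2
Op 7: best P0=NH1 P1=NH2
Op 8: best P0=NH1 P1=NH2
Op 9: best P0=NH0 P1=NH2
Op 10: best P0=NH1 P1=NH2
Op 11: best P0=NH1 P1=NH2
Op 12: best P0=NH0 P1=NH2

Answer: P0:NH0 P1:NH2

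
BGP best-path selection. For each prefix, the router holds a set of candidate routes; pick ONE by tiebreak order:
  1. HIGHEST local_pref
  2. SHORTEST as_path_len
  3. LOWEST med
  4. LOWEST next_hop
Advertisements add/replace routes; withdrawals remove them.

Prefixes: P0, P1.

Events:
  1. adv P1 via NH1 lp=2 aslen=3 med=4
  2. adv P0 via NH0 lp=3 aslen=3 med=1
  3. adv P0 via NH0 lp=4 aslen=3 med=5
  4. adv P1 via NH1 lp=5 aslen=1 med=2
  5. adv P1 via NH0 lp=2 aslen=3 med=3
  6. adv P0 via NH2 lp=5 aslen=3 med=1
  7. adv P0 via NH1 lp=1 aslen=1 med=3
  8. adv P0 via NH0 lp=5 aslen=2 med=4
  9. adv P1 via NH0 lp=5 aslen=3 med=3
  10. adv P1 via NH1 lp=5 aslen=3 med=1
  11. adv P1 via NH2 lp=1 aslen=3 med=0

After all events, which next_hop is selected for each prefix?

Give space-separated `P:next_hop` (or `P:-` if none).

Op 1: best P0=- P1=NH1
Op 2: best P0=NH0 P1=NH1
Op 3: best P0=NH0 P1=NH1
Op 4: best P0=NH0 P1=NH1
Op 5: best P0=NH0 P1=NH1
Op 6: best P0=NH2 P1=NH1
Op 7: best P0=NH2 P1=NH1
Op 8: best P0=NH0 P1=NH1
Op 9: best P0=NH0 P1=NH1
Op 10: best P0=NH0 P1=NH1
Op 11: best P0=NH0 P1=NH1

Answer: P0:NH0 P1:NH1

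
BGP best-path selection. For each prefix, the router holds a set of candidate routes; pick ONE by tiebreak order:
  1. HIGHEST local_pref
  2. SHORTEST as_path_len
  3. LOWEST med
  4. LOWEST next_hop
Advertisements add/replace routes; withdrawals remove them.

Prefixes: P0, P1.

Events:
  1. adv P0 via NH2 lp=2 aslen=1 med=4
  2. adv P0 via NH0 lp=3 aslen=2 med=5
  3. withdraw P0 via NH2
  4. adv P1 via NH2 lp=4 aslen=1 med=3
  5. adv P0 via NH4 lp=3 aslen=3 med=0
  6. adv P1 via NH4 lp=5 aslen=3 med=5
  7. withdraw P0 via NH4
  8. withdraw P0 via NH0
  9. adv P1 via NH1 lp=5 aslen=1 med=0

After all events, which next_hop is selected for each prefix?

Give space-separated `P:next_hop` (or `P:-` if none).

Op 1: best P0=NH2 P1=-
Op 2: best P0=NH0 P1=-
Op 3: best P0=NH0 P1=-
Op 4: best P0=NH0 P1=NH2
Op 5: best P0=NH0 P1=NH2
Op 6: best P0=NH0 P1=NH4
Op 7: best P0=NH0 P1=NH4
Op 8: best P0=- P1=NH4
Op 9: best P0=- P1=NH1

Answer: P0:- P1:NH1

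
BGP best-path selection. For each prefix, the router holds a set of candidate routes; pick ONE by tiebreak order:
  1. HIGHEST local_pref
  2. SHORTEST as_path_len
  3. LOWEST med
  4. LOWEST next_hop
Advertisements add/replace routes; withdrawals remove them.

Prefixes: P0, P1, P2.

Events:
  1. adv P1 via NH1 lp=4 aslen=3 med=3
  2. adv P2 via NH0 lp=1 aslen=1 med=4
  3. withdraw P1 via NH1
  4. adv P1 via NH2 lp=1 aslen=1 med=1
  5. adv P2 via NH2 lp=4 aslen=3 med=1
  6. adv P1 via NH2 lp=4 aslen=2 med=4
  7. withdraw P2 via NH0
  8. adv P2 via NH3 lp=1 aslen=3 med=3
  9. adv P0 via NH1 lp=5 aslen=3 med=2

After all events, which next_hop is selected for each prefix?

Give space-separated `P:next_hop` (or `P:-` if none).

Answer: P0:NH1 P1:NH2 P2:NH2

Derivation:
Op 1: best P0=- P1=NH1 P2=-
Op 2: best P0=- P1=NH1 P2=NH0
Op 3: best P0=- P1=- P2=NH0
Op 4: best P0=- P1=NH2 P2=NH0
Op 5: best P0=- P1=NH2 P2=NH2
Op 6: best P0=- P1=NH2 P2=NH2
Op 7: best P0=- P1=NH2 P2=NH2
Op 8: best P0=- P1=NH2 P2=NH2
Op 9: best P0=NH1 P1=NH2 P2=NH2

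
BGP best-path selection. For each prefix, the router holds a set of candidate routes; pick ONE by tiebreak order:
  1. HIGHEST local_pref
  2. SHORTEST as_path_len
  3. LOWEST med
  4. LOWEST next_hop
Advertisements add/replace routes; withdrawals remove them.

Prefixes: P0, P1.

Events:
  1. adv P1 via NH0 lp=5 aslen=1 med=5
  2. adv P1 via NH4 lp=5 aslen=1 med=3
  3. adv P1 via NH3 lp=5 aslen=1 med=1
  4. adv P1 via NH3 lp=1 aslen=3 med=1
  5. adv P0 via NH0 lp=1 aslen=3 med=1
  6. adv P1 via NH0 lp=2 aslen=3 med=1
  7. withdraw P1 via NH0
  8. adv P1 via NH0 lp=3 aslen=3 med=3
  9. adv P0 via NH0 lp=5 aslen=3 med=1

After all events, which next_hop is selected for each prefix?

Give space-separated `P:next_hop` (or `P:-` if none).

Answer: P0:NH0 P1:NH4

Derivation:
Op 1: best P0=- P1=NH0
Op 2: best P0=- P1=NH4
Op 3: best P0=- P1=NH3
Op 4: best P0=- P1=NH4
Op 5: best P0=NH0 P1=NH4
Op 6: best P0=NH0 P1=NH4
Op 7: best P0=NH0 P1=NH4
Op 8: best P0=NH0 P1=NH4
Op 9: best P0=NH0 P1=NH4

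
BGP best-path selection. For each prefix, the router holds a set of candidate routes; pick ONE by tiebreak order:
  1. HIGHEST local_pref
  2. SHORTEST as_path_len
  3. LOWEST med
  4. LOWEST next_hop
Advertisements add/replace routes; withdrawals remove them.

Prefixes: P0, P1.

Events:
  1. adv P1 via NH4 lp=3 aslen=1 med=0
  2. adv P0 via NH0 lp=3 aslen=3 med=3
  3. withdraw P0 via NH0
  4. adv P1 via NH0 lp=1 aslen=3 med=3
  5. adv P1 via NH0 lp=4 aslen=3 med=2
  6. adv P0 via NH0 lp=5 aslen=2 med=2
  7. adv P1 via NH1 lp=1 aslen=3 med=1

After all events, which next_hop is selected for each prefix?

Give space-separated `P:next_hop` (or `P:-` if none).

Op 1: best P0=- P1=NH4
Op 2: best P0=NH0 P1=NH4
Op 3: best P0=- P1=NH4
Op 4: best P0=- P1=NH4
Op 5: best P0=- P1=NH0
Op 6: best P0=NH0 P1=NH0
Op 7: best P0=NH0 P1=NH0

Answer: P0:NH0 P1:NH0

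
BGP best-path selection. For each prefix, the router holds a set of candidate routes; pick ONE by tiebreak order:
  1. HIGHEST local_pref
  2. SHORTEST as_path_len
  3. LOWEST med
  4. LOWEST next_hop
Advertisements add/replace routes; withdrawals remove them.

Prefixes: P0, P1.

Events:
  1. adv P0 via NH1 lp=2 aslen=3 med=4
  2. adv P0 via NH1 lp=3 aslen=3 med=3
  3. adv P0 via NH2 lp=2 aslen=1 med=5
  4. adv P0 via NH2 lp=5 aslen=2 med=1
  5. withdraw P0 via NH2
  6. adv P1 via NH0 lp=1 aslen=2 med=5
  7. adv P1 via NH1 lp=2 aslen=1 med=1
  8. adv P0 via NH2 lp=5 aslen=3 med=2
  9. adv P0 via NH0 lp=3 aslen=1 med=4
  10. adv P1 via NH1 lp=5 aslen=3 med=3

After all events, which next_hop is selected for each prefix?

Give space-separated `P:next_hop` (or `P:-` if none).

Op 1: best P0=NH1 P1=-
Op 2: best P0=NH1 P1=-
Op 3: best P0=NH1 P1=-
Op 4: best P0=NH2 P1=-
Op 5: best P0=NH1 P1=-
Op 6: best P0=NH1 P1=NH0
Op 7: best P0=NH1 P1=NH1
Op 8: best P0=NH2 P1=NH1
Op 9: best P0=NH2 P1=NH1
Op 10: best P0=NH2 P1=NH1

Answer: P0:NH2 P1:NH1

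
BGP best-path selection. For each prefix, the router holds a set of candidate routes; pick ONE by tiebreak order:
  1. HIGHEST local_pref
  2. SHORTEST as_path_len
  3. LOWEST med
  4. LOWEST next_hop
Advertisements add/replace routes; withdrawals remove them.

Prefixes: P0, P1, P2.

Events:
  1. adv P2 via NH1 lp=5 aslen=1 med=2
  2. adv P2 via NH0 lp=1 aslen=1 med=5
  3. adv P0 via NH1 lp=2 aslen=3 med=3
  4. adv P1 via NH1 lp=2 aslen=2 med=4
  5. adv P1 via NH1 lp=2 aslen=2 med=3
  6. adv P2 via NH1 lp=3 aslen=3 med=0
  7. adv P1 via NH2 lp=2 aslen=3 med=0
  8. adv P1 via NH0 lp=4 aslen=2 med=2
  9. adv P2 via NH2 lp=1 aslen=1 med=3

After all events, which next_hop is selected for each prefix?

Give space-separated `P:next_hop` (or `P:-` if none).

Op 1: best P0=- P1=- P2=NH1
Op 2: best P0=- P1=- P2=NH1
Op 3: best P0=NH1 P1=- P2=NH1
Op 4: best P0=NH1 P1=NH1 P2=NH1
Op 5: best P0=NH1 P1=NH1 P2=NH1
Op 6: best P0=NH1 P1=NH1 P2=NH1
Op 7: best P0=NH1 P1=NH1 P2=NH1
Op 8: best P0=NH1 P1=NH0 P2=NH1
Op 9: best P0=NH1 P1=NH0 P2=NH1

Answer: P0:NH1 P1:NH0 P2:NH1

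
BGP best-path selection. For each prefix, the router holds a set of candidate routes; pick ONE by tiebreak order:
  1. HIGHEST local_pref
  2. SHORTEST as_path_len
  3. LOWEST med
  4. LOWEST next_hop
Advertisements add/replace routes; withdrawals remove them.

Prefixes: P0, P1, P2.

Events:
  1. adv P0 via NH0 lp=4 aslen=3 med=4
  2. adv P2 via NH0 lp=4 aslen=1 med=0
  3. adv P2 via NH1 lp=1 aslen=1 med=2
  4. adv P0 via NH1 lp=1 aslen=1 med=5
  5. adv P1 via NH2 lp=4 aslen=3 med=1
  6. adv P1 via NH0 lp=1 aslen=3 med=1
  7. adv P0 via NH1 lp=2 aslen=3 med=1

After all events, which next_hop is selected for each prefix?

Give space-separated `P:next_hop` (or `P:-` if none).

Op 1: best P0=NH0 P1=- P2=-
Op 2: best P0=NH0 P1=- P2=NH0
Op 3: best P0=NH0 P1=- P2=NH0
Op 4: best P0=NH0 P1=- P2=NH0
Op 5: best P0=NH0 P1=NH2 P2=NH0
Op 6: best P0=NH0 P1=NH2 P2=NH0
Op 7: best P0=NH0 P1=NH2 P2=NH0

Answer: P0:NH0 P1:NH2 P2:NH0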